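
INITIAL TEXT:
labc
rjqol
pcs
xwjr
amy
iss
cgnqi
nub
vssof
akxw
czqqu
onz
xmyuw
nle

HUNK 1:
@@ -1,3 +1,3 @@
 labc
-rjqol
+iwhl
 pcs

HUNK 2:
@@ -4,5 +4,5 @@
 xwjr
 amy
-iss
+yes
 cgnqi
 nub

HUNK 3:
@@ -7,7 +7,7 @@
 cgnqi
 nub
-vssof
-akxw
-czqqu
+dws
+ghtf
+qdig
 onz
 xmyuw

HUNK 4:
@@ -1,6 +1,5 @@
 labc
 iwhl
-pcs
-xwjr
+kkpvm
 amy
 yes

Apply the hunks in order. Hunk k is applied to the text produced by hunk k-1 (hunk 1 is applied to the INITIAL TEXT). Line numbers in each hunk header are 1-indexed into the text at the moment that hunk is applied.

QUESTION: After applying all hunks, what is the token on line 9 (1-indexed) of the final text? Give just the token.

Hunk 1: at line 1 remove [rjqol] add [iwhl] -> 14 lines: labc iwhl pcs xwjr amy iss cgnqi nub vssof akxw czqqu onz xmyuw nle
Hunk 2: at line 4 remove [iss] add [yes] -> 14 lines: labc iwhl pcs xwjr amy yes cgnqi nub vssof akxw czqqu onz xmyuw nle
Hunk 3: at line 7 remove [vssof,akxw,czqqu] add [dws,ghtf,qdig] -> 14 lines: labc iwhl pcs xwjr amy yes cgnqi nub dws ghtf qdig onz xmyuw nle
Hunk 4: at line 1 remove [pcs,xwjr] add [kkpvm] -> 13 lines: labc iwhl kkpvm amy yes cgnqi nub dws ghtf qdig onz xmyuw nle
Final line 9: ghtf

Answer: ghtf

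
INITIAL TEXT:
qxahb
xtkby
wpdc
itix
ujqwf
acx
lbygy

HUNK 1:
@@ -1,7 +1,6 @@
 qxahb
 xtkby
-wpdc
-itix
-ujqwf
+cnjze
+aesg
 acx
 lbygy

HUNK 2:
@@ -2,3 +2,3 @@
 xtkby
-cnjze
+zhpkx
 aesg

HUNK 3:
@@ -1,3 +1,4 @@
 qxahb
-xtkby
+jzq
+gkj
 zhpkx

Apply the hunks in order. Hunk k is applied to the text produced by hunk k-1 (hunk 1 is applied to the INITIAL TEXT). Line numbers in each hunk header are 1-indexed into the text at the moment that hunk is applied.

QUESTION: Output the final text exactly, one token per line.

Answer: qxahb
jzq
gkj
zhpkx
aesg
acx
lbygy

Derivation:
Hunk 1: at line 1 remove [wpdc,itix,ujqwf] add [cnjze,aesg] -> 6 lines: qxahb xtkby cnjze aesg acx lbygy
Hunk 2: at line 2 remove [cnjze] add [zhpkx] -> 6 lines: qxahb xtkby zhpkx aesg acx lbygy
Hunk 3: at line 1 remove [xtkby] add [jzq,gkj] -> 7 lines: qxahb jzq gkj zhpkx aesg acx lbygy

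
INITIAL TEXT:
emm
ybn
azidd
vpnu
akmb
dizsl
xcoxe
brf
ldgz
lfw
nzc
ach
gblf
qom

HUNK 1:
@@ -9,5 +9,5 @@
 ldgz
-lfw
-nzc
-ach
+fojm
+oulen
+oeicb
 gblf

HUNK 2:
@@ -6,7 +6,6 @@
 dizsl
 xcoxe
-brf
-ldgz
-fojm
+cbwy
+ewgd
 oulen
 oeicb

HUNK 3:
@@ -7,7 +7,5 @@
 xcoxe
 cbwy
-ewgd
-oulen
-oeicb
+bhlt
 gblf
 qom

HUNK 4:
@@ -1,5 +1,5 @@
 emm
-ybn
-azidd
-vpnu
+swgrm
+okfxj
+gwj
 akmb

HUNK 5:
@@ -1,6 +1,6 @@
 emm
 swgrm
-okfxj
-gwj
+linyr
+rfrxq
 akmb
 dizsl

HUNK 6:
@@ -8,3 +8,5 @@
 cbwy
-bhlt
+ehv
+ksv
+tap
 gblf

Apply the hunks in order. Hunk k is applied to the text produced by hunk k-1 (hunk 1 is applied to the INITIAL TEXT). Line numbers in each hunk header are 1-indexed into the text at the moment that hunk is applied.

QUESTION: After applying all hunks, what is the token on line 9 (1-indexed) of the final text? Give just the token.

Hunk 1: at line 9 remove [lfw,nzc,ach] add [fojm,oulen,oeicb] -> 14 lines: emm ybn azidd vpnu akmb dizsl xcoxe brf ldgz fojm oulen oeicb gblf qom
Hunk 2: at line 6 remove [brf,ldgz,fojm] add [cbwy,ewgd] -> 13 lines: emm ybn azidd vpnu akmb dizsl xcoxe cbwy ewgd oulen oeicb gblf qom
Hunk 3: at line 7 remove [ewgd,oulen,oeicb] add [bhlt] -> 11 lines: emm ybn azidd vpnu akmb dizsl xcoxe cbwy bhlt gblf qom
Hunk 4: at line 1 remove [ybn,azidd,vpnu] add [swgrm,okfxj,gwj] -> 11 lines: emm swgrm okfxj gwj akmb dizsl xcoxe cbwy bhlt gblf qom
Hunk 5: at line 1 remove [okfxj,gwj] add [linyr,rfrxq] -> 11 lines: emm swgrm linyr rfrxq akmb dizsl xcoxe cbwy bhlt gblf qom
Hunk 6: at line 8 remove [bhlt] add [ehv,ksv,tap] -> 13 lines: emm swgrm linyr rfrxq akmb dizsl xcoxe cbwy ehv ksv tap gblf qom
Final line 9: ehv

Answer: ehv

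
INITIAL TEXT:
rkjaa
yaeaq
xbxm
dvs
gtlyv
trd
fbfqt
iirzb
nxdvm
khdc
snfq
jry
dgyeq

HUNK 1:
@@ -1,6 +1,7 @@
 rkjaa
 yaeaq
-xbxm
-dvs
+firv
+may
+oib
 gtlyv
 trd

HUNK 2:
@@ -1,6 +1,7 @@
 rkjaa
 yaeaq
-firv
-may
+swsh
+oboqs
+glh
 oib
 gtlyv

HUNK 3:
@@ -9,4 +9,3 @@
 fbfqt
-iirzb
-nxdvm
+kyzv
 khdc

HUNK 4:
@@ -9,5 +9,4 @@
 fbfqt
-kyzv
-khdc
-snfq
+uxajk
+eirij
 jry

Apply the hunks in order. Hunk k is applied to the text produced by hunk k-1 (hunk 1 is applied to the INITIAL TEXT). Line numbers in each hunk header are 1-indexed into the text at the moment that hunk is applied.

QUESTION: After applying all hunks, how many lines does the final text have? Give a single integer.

Hunk 1: at line 1 remove [xbxm,dvs] add [firv,may,oib] -> 14 lines: rkjaa yaeaq firv may oib gtlyv trd fbfqt iirzb nxdvm khdc snfq jry dgyeq
Hunk 2: at line 1 remove [firv,may] add [swsh,oboqs,glh] -> 15 lines: rkjaa yaeaq swsh oboqs glh oib gtlyv trd fbfqt iirzb nxdvm khdc snfq jry dgyeq
Hunk 3: at line 9 remove [iirzb,nxdvm] add [kyzv] -> 14 lines: rkjaa yaeaq swsh oboqs glh oib gtlyv trd fbfqt kyzv khdc snfq jry dgyeq
Hunk 4: at line 9 remove [kyzv,khdc,snfq] add [uxajk,eirij] -> 13 lines: rkjaa yaeaq swsh oboqs glh oib gtlyv trd fbfqt uxajk eirij jry dgyeq
Final line count: 13

Answer: 13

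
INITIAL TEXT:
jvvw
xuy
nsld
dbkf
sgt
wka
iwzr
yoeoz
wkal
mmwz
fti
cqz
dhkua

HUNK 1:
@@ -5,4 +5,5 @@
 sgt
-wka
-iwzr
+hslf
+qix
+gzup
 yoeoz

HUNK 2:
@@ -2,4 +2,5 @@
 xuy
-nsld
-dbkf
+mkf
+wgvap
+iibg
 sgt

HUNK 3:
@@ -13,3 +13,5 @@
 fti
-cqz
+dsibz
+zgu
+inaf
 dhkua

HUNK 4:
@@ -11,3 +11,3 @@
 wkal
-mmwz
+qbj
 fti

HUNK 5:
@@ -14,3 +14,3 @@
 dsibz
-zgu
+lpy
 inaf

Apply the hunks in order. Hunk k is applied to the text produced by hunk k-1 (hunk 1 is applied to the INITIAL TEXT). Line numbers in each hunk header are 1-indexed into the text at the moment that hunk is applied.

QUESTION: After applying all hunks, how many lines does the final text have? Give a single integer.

Answer: 17

Derivation:
Hunk 1: at line 5 remove [wka,iwzr] add [hslf,qix,gzup] -> 14 lines: jvvw xuy nsld dbkf sgt hslf qix gzup yoeoz wkal mmwz fti cqz dhkua
Hunk 2: at line 2 remove [nsld,dbkf] add [mkf,wgvap,iibg] -> 15 lines: jvvw xuy mkf wgvap iibg sgt hslf qix gzup yoeoz wkal mmwz fti cqz dhkua
Hunk 3: at line 13 remove [cqz] add [dsibz,zgu,inaf] -> 17 lines: jvvw xuy mkf wgvap iibg sgt hslf qix gzup yoeoz wkal mmwz fti dsibz zgu inaf dhkua
Hunk 4: at line 11 remove [mmwz] add [qbj] -> 17 lines: jvvw xuy mkf wgvap iibg sgt hslf qix gzup yoeoz wkal qbj fti dsibz zgu inaf dhkua
Hunk 5: at line 14 remove [zgu] add [lpy] -> 17 lines: jvvw xuy mkf wgvap iibg sgt hslf qix gzup yoeoz wkal qbj fti dsibz lpy inaf dhkua
Final line count: 17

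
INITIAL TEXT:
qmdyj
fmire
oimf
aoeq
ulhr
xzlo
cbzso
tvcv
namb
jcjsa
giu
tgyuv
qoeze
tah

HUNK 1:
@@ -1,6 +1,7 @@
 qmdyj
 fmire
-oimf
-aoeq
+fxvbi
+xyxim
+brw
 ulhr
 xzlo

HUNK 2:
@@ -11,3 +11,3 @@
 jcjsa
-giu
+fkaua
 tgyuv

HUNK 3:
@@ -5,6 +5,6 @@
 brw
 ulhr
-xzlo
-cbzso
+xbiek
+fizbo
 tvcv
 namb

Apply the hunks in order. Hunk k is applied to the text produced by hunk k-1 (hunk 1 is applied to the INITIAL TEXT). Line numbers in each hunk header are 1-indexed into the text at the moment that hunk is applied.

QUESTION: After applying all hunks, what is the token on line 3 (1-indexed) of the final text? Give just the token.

Answer: fxvbi

Derivation:
Hunk 1: at line 1 remove [oimf,aoeq] add [fxvbi,xyxim,brw] -> 15 lines: qmdyj fmire fxvbi xyxim brw ulhr xzlo cbzso tvcv namb jcjsa giu tgyuv qoeze tah
Hunk 2: at line 11 remove [giu] add [fkaua] -> 15 lines: qmdyj fmire fxvbi xyxim brw ulhr xzlo cbzso tvcv namb jcjsa fkaua tgyuv qoeze tah
Hunk 3: at line 5 remove [xzlo,cbzso] add [xbiek,fizbo] -> 15 lines: qmdyj fmire fxvbi xyxim brw ulhr xbiek fizbo tvcv namb jcjsa fkaua tgyuv qoeze tah
Final line 3: fxvbi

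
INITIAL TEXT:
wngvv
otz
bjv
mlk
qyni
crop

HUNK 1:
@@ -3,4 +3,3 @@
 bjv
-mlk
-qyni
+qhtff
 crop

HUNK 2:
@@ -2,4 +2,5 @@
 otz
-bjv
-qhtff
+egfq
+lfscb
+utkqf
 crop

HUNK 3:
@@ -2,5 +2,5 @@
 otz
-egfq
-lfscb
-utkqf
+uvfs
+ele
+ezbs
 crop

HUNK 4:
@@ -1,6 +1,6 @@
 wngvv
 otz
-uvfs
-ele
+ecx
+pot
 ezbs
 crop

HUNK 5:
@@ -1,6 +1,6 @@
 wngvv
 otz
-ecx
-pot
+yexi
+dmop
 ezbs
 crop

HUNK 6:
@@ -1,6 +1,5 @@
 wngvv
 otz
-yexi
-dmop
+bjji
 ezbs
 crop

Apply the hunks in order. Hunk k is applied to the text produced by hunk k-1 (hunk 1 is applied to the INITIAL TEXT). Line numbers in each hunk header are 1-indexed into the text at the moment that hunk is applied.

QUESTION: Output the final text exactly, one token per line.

Hunk 1: at line 3 remove [mlk,qyni] add [qhtff] -> 5 lines: wngvv otz bjv qhtff crop
Hunk 2: at line 2 remove [bjv,qhtff] add [egfq,lfscb,utkqf] -> 6 lines: wngvv otz egfq lfscb utkqf crop
Hunk 3: at line 2 remove [egfq,lfscb,utkqf] add [uvfs,ele,ezbs] -> 6 lines: wngvv otz uvfs ele ezbs crop
Hunk 4: at line 1 remove [uvfs,ele] add [ecx,pot] -> 6 lines: wngvv otz ecx pot ezbs crop
Hunk 5: at line 1 remove [ecx,pot] add [yexi,dmop] -> 6 lines: wngvv otz yexi dmop ezbs crop
Hunk 6: at line 1 remove [yexi,dmop] add [bjji] -> 5 lines: wngvv otz bjji ezbs crop

Answer: wngvv
otz
bjji
ezbs
crop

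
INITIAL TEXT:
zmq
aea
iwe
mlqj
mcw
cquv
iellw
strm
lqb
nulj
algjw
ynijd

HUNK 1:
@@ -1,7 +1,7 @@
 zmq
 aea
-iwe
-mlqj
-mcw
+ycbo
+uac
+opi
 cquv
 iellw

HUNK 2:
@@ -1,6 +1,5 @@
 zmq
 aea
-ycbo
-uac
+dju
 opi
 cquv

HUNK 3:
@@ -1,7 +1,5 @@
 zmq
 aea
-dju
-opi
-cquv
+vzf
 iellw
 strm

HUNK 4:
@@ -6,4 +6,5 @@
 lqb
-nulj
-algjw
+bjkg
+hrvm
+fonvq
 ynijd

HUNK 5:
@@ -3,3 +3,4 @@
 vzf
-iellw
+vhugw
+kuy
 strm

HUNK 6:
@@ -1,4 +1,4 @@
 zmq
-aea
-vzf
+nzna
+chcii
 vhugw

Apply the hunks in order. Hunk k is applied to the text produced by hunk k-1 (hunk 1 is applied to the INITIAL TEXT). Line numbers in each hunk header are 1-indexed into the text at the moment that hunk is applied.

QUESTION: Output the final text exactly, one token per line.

Answer: zmq
nzna
chcii
vhugw
kuy
strm
lqb
bjkg
hrvm
fonvq
ynijd

Derivation:
Hunk 1: at line 1 remove [iwe,mlqj,mcw] add [ycbo,uac,opi] -> 12 lines: zmq aea ycbo uac opi cquv iellw strm lqb nulj algjw ynijd
Hunk 2: at line 1 remove [ycbo,uac] add [dju] -> 11 lines: zmq aea dju opi cquv iellw strm lqb nulj algjw ynijd
Hunk 3: at line 1 remove [dju,opi,cquv] add [vzf] -> 9 lines: zmq aea vzf iellw strm lqb nulj algjw ynijd
Hunk 4: at line 6 remove [nulj,algjw] add [bjkg,hrvm,fonvq] -> 10 lines: zmq aea vzf iellw strm lqb bjkg hrvm fonvq ynijd
Hunk 5: at line 3 remove [iellw] add [vhugw,kuy] -> 11 lines: zmq aea vzf vhugw kuy strm lqb bjkg hrvm fonvq ynijd
Hunk 6: at line 1 remove [aea,vzf] add [nzna,chcii] -> 11 lines: zmq nzna chcii vhugw kuy strm lqb bjkg hrvm fonvq ynijd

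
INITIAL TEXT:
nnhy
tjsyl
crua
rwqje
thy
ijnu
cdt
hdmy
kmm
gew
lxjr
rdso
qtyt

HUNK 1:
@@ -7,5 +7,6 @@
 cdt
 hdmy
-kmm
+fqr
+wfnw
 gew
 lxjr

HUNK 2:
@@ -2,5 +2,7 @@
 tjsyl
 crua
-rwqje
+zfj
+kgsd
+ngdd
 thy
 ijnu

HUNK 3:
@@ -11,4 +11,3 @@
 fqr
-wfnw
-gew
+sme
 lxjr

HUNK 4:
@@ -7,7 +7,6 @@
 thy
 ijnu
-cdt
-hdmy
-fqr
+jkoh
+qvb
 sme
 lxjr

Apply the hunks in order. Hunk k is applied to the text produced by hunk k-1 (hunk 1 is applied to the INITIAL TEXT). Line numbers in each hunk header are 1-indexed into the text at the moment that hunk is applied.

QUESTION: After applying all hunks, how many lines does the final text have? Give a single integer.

Hunk 1: at line 7 remove [kmm] add [fqr,wfnw] -> 14 lines: nnhy tjsyl crua rwqje thy ijnu cdt hdmy fqr wfnw gew lxjr rdso qtyt
Hunk 2: at line 2 remove [rwqje] add [zfj,kgsd,ngdd] -> 16 lines: nnhy tjsyl crua zfj kgsd ngdd thy ijnu cdt hdmy fqr wfnw gew lxjr rdso qtyt
Hunk 3: at line 11 remove [wfnw,gew] add [sme] -> 15 lines: nnhy tjsyl crua zfj kgsd ngdd thy ijnu cdt hdmy fqr sme lxjr rdso qtyt
Hunk 4: at line 7 remove [cdt,hdmy,fqr] add [jkoh,qvb] -> 14 lines: nnhy tjsyl crua zfj kgsd ngdd thy ijnu jkoh qvb sme lxjr rdso qtyt
Final line count: 14

Answer: 14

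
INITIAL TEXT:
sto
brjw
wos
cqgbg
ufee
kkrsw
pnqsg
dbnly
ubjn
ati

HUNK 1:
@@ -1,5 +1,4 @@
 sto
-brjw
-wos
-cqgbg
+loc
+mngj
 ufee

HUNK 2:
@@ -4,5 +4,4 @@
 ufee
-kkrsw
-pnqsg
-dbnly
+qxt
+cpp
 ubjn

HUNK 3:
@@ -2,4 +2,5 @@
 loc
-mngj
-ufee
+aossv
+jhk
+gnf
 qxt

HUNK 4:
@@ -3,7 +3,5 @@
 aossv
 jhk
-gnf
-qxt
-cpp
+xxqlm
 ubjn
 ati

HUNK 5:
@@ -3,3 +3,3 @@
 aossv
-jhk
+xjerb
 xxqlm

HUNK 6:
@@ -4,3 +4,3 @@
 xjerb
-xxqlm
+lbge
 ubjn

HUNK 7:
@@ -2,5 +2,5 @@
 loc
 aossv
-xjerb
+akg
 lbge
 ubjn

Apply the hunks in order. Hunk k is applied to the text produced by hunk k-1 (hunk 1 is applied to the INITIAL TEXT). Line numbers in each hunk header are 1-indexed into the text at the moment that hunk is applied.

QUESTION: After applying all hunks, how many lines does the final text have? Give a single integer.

Hunk 1: at line 1 remove [brjw,wos,cqgbg] add [loc,mngj] -> 9 lines: sto loc mngj ufee kkrsw pnqsg dbnly ubjn ati
Hunk 2: at line 4 remove [kkrsw,pnqsg,dbnly] add [qxt,cpp] -> 8 lines: sto loc mngj ufee qxt cpp ubjn ati
Hunk 3: at line 2 remove [mngj,ufee] add [aossv,jhk,gnf] -> 9 lines: sto loc aossv jhk gnf qxt cpp ubjn ati
Hunk 4: at line 3 remove [gnf,qxt,cpp] add [xxqlm] -> 7 lines: sto loc aossv jhk xxqlm ubjn ati
Hunk 5: at line 3 remove [jhk] add [xjerb] -> 7 lines: sto loc aossv xjerb xxqlm ubjn ati
Hunk 6: at line 4 remove [xxqlm] add [lbge] -> 7 lines: sto loc aossv xjerb lbge ubjn ati
Hunk 7: at line 2 remove [xjerb] add [akg] -> 7 lines: sto loc aossv akg lbge ubjn ati
Final line count: 7

Answer: 7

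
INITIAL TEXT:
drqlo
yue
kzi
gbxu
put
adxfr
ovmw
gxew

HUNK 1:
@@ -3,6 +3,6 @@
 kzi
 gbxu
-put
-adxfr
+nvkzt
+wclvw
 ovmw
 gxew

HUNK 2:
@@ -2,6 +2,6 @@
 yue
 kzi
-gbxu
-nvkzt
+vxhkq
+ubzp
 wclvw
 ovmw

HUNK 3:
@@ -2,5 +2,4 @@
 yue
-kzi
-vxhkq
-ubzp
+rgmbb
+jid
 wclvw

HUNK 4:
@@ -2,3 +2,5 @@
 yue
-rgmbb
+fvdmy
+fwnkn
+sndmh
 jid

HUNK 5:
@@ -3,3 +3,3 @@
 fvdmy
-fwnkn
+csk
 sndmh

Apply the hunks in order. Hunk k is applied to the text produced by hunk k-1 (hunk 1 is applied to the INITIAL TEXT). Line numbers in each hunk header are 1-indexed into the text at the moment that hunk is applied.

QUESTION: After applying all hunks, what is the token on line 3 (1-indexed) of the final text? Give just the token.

Hunk 1: at line 3 remove [put,adxfr] add [nvkzt,wclvw] -> 8 lines: drqlo yue kzi gbxu nvkzt wclvw ovmw gxew
Hunk 2: at line 2 remove [gbxu,nvkzt] add [vxhkq,ubzp] -> 8 lines: drqlo yue kzi vxhkq ubzp wclvw ovmw gxew
Hunk 3: at line 2 remove [kzi,vxhkq,ubzp] add [rgmbb,jid] -> 7 lines: drqlo yue rgmbb jid wclvw ovmw gxew
Hunk 4: at line 2 remove [rgmbb] add [fvdmy,fwnkn,sndmh] -> 9 lines: drqlo yue fvdmy fwnkn sndmh jid wclvw ovmw gxew
Hunk 5: at line 3 remove [fwnkn] add [csk] -> 9 lines: drqlo yue fvdmy csk sndmh jid wclvw ovmw gxew
Final line 3: fvdmy

Answer: fvdmy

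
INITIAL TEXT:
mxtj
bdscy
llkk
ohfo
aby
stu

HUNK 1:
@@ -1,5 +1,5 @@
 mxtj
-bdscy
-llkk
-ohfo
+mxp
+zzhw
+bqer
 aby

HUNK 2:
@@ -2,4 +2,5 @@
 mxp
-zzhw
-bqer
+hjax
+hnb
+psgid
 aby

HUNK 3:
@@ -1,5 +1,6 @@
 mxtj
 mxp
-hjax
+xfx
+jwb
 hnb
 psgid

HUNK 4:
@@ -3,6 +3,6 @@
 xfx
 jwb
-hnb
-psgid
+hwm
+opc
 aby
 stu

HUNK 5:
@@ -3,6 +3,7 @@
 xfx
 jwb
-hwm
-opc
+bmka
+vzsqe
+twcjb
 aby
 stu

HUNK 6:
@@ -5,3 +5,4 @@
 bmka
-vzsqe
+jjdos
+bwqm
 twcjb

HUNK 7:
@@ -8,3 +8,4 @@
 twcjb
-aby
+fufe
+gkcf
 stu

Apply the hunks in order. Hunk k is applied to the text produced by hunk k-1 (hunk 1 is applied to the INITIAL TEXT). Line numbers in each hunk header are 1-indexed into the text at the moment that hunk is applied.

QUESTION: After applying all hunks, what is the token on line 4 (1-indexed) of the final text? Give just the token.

Hunk 1: at line 1 remove [bdscy,llkk,ohfo] add [mxp,zzhw,bqer] -> 6 lines: mxtj mxp zzhw bqer aby stu
Hunk 2: at line 2 remove [zzhw,bqer] add [hjax,hnb,psgid] -> 7 lines: mxtj mxp hjax hnb psgid aby stu
Hunk 3: at line 1 remove [hjax] add [xfx,jwb] -> 8 lines: mxtj mxp xfx jwb hnb psgid aby stu
Hunk 4: at line 3 remove [hnb,psgid] add [hwm,opc] -> 8 lines: mxtj mxp xfx jwb hwm opc aby stu
Hunk 5: at line 3 remove [hwm,opc] add [bmka,vzsqe,twcjb] -> 9 lines: mxtj mxp xfx jwb bmka vzsqe twcjb aby stu
Hunk 6: at line 5 remove [vzsqe] add [jjdos,bwqm] -> 10 lines: mxtj mxp xfx jwb bmka jjdos bwqm twcjb aby stu
Hunk 7: at line 8 remove [aby] add [fufe,gkcf] -> 11 lines: mxtj mxp xfx jwb bmka jjdos bwqm twcjb fufe gkcf stu
Final line 4: jwb

Answer: jwb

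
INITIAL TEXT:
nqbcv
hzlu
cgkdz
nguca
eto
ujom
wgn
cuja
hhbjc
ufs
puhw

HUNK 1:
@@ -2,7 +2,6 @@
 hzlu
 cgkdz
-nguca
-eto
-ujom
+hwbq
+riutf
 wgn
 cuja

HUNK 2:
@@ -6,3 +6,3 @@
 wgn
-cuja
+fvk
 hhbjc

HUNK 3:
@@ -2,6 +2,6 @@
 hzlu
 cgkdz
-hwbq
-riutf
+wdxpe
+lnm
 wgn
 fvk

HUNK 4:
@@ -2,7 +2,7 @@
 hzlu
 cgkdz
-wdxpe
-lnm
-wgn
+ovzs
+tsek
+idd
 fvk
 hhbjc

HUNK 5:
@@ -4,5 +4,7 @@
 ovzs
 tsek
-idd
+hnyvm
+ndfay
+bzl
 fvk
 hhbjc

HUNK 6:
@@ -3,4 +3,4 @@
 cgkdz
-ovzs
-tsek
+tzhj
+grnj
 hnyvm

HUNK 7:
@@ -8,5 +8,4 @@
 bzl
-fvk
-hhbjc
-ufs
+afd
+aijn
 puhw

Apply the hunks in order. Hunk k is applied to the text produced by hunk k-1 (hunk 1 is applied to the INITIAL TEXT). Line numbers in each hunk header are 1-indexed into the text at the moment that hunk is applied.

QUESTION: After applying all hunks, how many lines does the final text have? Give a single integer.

Hunk 1: at line 2 remove [nguca,eto,ujom] add [hwbq,riutf] -> 10 lines: nqbcv hzlu cgkdz hwbq riutf wgn cuja hhbjc ufs puhw
Hunk 2: at line 6 remove [cuja] add [fvk] -> 10 lines: nqbcv hzlu cgkdz hwbq riutf wgn fvk hhbjc ufs puhw
Hunk 3: at line 2 remove [hwbq,riutf] add [wdxpe,lnm] -> 10 lines: nqbcv hzlu cgkdz wdxpe lnm wgn fvk hhbjc ufs puhw
Hunk 4: at line 2 remove [wdxpe,lnm,wgn] add [ovzs,tsek,idd] -> 10 lines: nqbcv hzlu cgkdz ovzs tsek idd fvk hhbjc ufs puhw
Hunk 5: at line 4 remove [idd] add [hnyvm,ndfay,bzl] -> 12 lines: nqbcv hzlu cgkdz ovzs tsek hnyvm ndfay bzl fvk hhbjc ufs puhw
Hunk 6: at line 3 remove [ovzs,tsek] add [tzhj,grnj] -> 12 lines: nqbcv hzlu cgkdz tzhj grnj hnyvm ndfay bzl fvk hhbjc ufs puhw
Hunk 7: at line 8 remove [fvk,hhbjc,ufs] add [afd,aijn] -> 11 lines: nqbcv hzlu cgkdz tzhj grnj hnyvm ndfay bzl afd aijn puhw
Final line count: 11

Answer: 11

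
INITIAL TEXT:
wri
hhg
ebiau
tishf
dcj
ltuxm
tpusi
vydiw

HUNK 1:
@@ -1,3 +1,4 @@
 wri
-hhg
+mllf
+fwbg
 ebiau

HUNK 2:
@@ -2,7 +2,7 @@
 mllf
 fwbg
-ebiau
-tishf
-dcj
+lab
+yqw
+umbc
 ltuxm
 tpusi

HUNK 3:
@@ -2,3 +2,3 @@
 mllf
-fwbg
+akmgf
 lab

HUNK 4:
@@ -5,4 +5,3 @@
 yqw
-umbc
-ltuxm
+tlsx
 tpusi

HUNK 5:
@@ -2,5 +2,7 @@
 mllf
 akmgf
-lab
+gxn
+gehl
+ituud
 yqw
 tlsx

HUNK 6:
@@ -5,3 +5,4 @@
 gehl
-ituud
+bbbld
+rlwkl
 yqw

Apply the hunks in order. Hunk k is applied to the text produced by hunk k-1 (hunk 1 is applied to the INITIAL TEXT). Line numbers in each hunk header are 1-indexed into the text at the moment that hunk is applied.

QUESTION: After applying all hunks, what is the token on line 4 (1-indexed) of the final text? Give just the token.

Answer: gxn

Derivation:
Hunk 1: at line 1 remove [hhg] add [mllf,fwbg] -> 9 lines: wri mllf fwbg ebiau tishf dcj ltuxm tpusi vydiw
Hunk 2: at line 2 remove [ebiau,tishf,dcj] add [lab,yqw,umbc] -> 9 lines: wri mllf fwbg lab yqw umbc ltuxm tpusi vydiw
Hunk 3: at line 2 remove [fwbg] add [akmgf] -> 9 lines: wri mllf akmgf lab yqw umbc ltuxm tpusi vydiw
Hunk 4: at line 5 remove [umbc,ltuxm] add [tlsx] -> 8 lines: wri mllf akmgf lab yqw tlsx tpusi vydiw
Hunk 5: at line 2 remove [lab] add [gxn,gehl,ituud] -> 10 lines: wri mllf akmgf gxn gehl ituud yqw tlsx tpusi vydiw
Hunk 6: at line 5 remove [ituud] add [bbbld,rlwkl] -> 11 lines: wri mllf akmgf gxn gehl bbbld rlwkl yqw tlsx tpusi vydiw
Final line 4: gxn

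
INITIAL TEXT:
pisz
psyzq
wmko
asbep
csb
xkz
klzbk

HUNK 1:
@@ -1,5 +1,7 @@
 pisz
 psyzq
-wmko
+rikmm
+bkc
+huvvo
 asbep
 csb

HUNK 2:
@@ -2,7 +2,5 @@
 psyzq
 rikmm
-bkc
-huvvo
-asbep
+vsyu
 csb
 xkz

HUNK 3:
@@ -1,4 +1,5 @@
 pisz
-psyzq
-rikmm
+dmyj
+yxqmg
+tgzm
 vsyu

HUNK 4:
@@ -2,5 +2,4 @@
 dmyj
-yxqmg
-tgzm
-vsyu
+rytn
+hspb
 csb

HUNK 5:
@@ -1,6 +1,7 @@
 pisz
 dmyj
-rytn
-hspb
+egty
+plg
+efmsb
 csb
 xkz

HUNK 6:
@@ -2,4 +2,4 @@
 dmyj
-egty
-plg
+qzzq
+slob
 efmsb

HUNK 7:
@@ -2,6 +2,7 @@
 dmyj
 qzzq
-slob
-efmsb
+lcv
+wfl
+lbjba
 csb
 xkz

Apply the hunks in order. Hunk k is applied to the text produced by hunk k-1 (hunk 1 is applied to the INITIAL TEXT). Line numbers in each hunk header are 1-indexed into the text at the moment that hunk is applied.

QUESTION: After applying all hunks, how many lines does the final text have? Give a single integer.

Hunk 1: at line 1 remove [wmko] add [rikmm,bkc,huvvo] -> 9 lines: pisz psyzq rikmm bkc huvvo asbep csb xkz klzbk
Hunk 2: at line 2 remove [bkc,huvvo,asbep] add [vsyu] -> 7 lines: pisz psyzq rikmm vsyu csb xkz klzbk
Hunk 3: at line 1 remove [psyzq,rikmm] add [dmyj,yxqmg,tgzm] -> 8 lines: pisz dmyj yxqmg tgzm vsyu csb xkz klzbk
Hunk 4: at line 2 remove [yxqmg,tgzm,vsyu] add [rytn,hspb] -> 7 lines: pisz dmyj rytn hspb csb xkz klzbk
Hunk 5: at line 1 remove [rytn,hspb] add [egty,plg,efmsb] -> 8 lines: pisz dmyj egty plg efmsb csb xkz klzbk
Hunk 6: at line 2 remove [egty,plg] add [qzzq,slob] -> 8 lines: pisz dmyj qzzq slob efmsb csb xkz klzbk
Hunk 7: at line 2 remove [slob,efmsb] add [lcv,wfl,lbjba] -> 9 lines: pisz dmyj qzzq lcv wfl lbjba csb xkz klzbk
Final line count: 9

Answer: 9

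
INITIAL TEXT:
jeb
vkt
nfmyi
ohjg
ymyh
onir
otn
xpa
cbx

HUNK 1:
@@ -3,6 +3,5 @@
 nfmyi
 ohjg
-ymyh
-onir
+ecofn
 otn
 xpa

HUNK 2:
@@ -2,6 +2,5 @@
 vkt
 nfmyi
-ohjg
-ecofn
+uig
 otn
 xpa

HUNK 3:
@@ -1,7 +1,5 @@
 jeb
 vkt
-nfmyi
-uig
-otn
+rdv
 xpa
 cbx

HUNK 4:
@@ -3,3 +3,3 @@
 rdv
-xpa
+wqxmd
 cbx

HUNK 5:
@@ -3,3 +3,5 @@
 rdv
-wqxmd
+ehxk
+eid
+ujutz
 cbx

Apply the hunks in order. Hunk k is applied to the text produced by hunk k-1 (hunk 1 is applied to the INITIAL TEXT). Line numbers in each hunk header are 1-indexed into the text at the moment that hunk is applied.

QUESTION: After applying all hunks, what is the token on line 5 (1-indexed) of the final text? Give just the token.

Hunk 1: at line 3 remove [ymyh,onir] add [ecofn] -> 8 lines: jeb vkt nfmyi ohjg ecofn otn xpa cbx
Hunk 2: at line 2 remove [ohjg,ecofn] add [uig] -> 7 lines: jeb vkt nfmyi uig otn xpa cbx
Hunk 3: at line 1 remove [nfmyi,uig,otn] add [rdv] -> 5 lines: jeb vkt rdv xpa cbx
Hunk 4: at line 3 remove [xpa] add [wqxmd] -> 5 lines: jeb vkt rdv wqxmd cbx
Hunk 5: at line 3 remove [wqxmd] add [ehxk,eid,ujutz] -> 7 lines: jeb vkt rdv ehxk eid ujutz cbx
Final line 5: eid

Answer: eid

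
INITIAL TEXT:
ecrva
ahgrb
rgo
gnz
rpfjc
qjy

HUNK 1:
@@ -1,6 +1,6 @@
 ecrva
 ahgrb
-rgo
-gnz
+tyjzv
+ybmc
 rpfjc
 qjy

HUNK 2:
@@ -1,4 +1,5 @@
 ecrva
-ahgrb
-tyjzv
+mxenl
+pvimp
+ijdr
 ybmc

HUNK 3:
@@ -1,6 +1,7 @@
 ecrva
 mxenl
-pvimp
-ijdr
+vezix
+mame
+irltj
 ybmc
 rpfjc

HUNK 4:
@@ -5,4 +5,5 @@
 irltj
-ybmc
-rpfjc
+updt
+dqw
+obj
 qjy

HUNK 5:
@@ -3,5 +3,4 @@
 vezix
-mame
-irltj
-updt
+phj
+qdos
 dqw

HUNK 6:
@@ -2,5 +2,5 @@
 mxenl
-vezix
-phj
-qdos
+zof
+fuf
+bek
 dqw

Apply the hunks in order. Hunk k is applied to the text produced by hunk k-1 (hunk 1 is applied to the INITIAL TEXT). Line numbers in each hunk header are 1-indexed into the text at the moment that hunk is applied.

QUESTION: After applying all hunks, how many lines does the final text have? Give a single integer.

Hunk 1: at line 1 remove [rgo,gnz] add [tyjzv,ybmc] -> 6 lines: ecrva ahgrb tyjzv ybmc rpfjc qjy
Hunk 2: at line 1 remove [ahgrb,tyjzv] add [mxenl,pvimp,ijdr] -> 7 lines: ecrva mxenl pvimp ijdr ybmc rpfjc qjy
Hunk 3: at line 1 remove [pvimp,ijdr] add [vezix,mame,irltj] -> 8 lines: ecrva mxenl vezix mame irltj ybmc rpfjc qjy
Hunk 4: at line 5 remove [ybmc,rpfjc] add [updt,dqw,obj] -> 9 lines: ecrva mxenl vezix mame irltj updt dqw obj qjy
Hunk 5: at line 3 remove [mame,irltj,updt] add [phj,qdos] -> 8 lines: ecrva mxenl vezix phj qdos dqw obj qjy
Hunk 6: at line 2 remove [vezix,phj,qdos] add [zof,fuf,bek] -> 8 lines: ecrva mxenl zof fuf bek dqw obj qjy
Final line count: 8

Answer: 8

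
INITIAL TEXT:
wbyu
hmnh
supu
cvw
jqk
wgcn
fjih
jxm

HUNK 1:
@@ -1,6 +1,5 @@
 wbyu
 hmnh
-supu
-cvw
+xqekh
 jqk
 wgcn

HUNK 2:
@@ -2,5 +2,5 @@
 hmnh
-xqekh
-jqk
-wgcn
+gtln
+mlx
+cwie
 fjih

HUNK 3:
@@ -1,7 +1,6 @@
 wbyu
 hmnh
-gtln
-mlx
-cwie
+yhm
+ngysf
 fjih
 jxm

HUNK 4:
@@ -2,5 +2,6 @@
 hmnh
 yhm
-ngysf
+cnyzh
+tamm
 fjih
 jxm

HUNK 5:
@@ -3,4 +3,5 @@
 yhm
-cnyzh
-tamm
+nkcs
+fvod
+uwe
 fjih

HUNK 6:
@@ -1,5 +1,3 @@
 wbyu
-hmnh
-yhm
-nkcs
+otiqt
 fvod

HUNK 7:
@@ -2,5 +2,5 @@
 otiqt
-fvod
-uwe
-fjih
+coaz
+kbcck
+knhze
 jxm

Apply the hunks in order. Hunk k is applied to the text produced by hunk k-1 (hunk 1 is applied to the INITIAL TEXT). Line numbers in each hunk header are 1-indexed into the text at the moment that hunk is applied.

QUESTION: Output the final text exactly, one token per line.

Answer: wbyu
otiqt
coaz
kbcck
knhze
jxm

Derivation:
Hunk 1: at line 1 remove [supu,cvw] add [xqekh] -> 7 lines: wbyu hmnh xqekh jqk wgcn fjih jxm
Hunk 2: at line 2 remove [xqekh,jqk,wgcn] add [gtln,mlx,cwie] -> 7 lines: wbyu hmnh gtln mlx cwie fjih jxm
Hunk 3: at line 1 remove [gtln,mlx,cwie] add [yhm,ngysf] -> 6 lines: wbyu hmnh yhm ngysf fjih jxm
Hunk 4: at line 2 remove [ngysf] add [cnyzh,tamm] -> 7 lines: wbyu hmnh yhm cnyzh tamm fjih jxm
Hunk 5: at line 3 remove [cnyzh,tamm] add [nkcs,fvod,uwe] -> 8 lines: wbyu hmnh yhm nkcs fvod uwe fjih jxm
Hunk 6: at line 1 remove [hmnh,yhm,nkcs] add [otiqt] -> 6 lines: wbyu otiqt fvod uwe fjih jxm
Hunk 7: at line 2 remove [fvod,uwe,fjih] add [coaz,kbcck,knhze] -> 6 lines: wbyu otiqt coaz kbcck knhze jxm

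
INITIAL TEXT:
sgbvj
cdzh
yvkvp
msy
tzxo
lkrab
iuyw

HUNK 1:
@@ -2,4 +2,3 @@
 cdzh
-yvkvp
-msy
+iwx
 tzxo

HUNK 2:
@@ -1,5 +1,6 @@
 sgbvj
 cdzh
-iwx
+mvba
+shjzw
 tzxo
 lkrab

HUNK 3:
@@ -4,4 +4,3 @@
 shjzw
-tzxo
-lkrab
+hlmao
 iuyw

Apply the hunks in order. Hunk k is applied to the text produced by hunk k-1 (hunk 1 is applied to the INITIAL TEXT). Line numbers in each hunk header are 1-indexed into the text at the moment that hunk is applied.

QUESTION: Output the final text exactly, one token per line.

Answer: sgbvj
cdzh
mvba
shjzw
hlmao
iuyw

Derivation:
Hunk 1: at line 2 remove [yvkvp,msy] add [iwx] -> 6 lines: sgbvj cdzh iwx tzxo lkrab iuyw
Hunk 2: at line 1 remove [iwx] add [mvba,shjzw] -> 7 lines: sgbvj cdzh mvba shjzw tzxo lkrab iuyw
Hunk 3: at line 4 remove [tzxo,lkrab] add [hlmao] -> 6 lines: sgbvj cdzh mvba shjzw hlmao iuyw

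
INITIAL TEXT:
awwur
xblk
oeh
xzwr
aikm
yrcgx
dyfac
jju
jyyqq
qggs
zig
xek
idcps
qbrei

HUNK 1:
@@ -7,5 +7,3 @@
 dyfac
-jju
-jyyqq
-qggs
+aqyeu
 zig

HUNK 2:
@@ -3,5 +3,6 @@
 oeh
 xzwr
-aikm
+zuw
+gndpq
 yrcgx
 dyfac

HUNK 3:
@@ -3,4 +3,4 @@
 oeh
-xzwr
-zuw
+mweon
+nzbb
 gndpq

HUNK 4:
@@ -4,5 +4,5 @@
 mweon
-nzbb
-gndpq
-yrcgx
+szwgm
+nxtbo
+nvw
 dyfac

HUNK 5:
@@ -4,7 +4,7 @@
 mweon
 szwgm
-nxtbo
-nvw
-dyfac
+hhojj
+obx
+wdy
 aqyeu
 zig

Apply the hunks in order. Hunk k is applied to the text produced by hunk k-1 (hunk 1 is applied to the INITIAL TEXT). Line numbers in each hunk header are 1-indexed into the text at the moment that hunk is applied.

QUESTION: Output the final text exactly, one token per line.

Answer: awwur
xblk
oeh
mweon
szwgm
hhojj
obx
wdy
aqyeu
zig
xek
idcps
qbrei

Derivation:
Hunk 1: at line 7 remove [jju,jyyqq,qggs] add [aqyeu] -> 12 lines: awwur xblk oeh xzwr aikm yrcgx dyfac aqyeu zig xek idcps qbrei
Hunk 2: at line 3 remove [aikm] add [zuw,gndpq] -> 13 lines: awwur xblk oeh xzwr zuw gndpq yrcgx dyfac aqyeu zig xek idcps qbrei
Hunk 3: at line 3 remove [xzwr,zuw] add [mweon,nzbb] -> 13 lines: awwur xblk oeh mweon nzbb gndpq yrcgx dyfac aqyeu zig xek idcps qbrei
Hunk 4: at line 4 remove [nzbb,gndpq,yrcgx] add [szwgm,nxtbo,nvw] -> 13 lines: awwur xblk oeh mweon szwgm nxtbo nvw dyfac aqyeu zig xek idcps qbrei
Hunk 5: at line 4 remove [nxtbo,nvw,dyfac] add [hhojj,obx,wdy] -> 13 lines: awwur xblk oeh mweon szwgm hhojj obx wdy aqyeu zig xek idcps qbrei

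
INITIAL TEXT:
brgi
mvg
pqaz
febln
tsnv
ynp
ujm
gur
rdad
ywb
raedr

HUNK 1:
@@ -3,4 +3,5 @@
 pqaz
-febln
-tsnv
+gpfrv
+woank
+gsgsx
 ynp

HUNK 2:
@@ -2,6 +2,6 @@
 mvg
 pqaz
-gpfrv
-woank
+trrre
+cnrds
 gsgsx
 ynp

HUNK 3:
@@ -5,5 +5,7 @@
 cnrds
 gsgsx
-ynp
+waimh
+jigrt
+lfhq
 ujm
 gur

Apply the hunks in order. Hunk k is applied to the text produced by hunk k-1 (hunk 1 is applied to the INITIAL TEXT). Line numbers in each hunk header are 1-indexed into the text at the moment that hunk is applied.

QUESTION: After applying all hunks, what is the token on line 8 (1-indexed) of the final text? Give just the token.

Hunk 1: at line 3 remove [febln,tsnv] add [gpfrv,woank,gsgsx] -> 12 lines: brgi mvg pqaz gpfrv woank gsgsx ynp ujm gur rdad ywb raedr
Hunk 2: at line 2 remove [gpfrv,woank] add [trrre,cnrds] -> 12 lines: brgi mvg pqaz trrre cnrds gsgsx ynp ujm gur rdad ywb raedr
Hunk 3: at line 5 remove [ynp] add [waimh,jigrt,lfhq] -> 14 lines: brgi mvg pqaz trrre cnrds gsgsx waimh jigrt lfhq ujm gur rdad ywb raedr
Final line 8: jigrt

Answer: jigrt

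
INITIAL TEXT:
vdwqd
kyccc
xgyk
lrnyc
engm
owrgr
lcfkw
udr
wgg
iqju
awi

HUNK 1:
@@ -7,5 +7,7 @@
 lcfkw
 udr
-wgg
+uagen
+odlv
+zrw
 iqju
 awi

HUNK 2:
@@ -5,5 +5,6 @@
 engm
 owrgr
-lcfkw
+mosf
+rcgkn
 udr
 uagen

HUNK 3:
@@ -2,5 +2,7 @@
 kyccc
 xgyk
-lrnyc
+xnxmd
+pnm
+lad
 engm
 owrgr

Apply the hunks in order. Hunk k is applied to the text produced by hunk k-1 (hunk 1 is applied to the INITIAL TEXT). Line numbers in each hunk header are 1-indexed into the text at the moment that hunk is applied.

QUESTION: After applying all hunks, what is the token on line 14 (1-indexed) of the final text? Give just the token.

Hunk 1: at line 7 remove [wgg] add [uagen,odlv,zrw] -> 13 lines: vdwqd kyccc xgyk lrnyc engm owrgr lcfkw udr uagen odlv zrw iqju awi
Hunk 2: at line 5 remove [lcfkw] add [mosf,rcgkn] -> 14 lines: vdwqd kyccc xgyk lrnyc engm owrgr mosf rcgkn udr uagen odlv zrw iqju awi
Hunk 3: at line 2 remove [lrnyc] add [xnxmd,pnm,lad] -> 16 lines: vdwqd kyccc xgyk xnxmd pnm lad engm owrgr mosf rcgkn udr uagen odlv zrw iqju awi
Final line 14: zrw

Answer: zrw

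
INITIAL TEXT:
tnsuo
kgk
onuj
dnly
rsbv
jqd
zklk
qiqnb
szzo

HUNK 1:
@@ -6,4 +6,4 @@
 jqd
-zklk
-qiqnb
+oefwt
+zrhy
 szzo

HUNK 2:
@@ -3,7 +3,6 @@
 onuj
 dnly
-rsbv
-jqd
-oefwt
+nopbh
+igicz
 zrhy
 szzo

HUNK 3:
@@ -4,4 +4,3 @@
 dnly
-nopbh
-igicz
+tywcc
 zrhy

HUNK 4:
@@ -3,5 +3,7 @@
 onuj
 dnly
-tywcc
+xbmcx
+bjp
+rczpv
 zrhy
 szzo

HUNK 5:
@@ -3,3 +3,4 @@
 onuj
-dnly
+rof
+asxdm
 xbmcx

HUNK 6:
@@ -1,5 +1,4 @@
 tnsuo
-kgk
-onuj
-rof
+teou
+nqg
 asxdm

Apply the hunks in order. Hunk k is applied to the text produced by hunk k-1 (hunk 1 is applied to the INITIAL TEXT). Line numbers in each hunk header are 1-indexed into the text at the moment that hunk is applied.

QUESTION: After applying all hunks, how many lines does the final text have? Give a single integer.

Answer: 9

Derivation:
Hunk 1: at line 6 remove [zklk,qiqnb] add [oefwt,zrhy] -> 9 lines: tnsuo kgk onuj dnly rsbv jqd oefwt zrhy szzo
Hunk 2: at line 3 remove [rsbv,jqd,oefwt] add [nopbh,igicz] -> 8 lines: tnsuo kgk onuj dnly nopbh igicz zrhy szzo
Hunk 3: at line 4 remove [nopbh,igicz] add [tywcc] -> 7 lines: tnsuo kgk onuj dnly tywcc zrhy szzo
Hunk 4: at line 3 remove [tywcc] add [xbmcx,bjp,rczpv] -> 9 lines: tnsuo kgk onuj dnly xbmcx bjp rczpv zrhy szzo
Hunk 5: at line 3 remove [dnly] add [rof,asxdm] -> 10 lines: tnsuo kgk onuj rof asxdm xbmcx bjp rczpv zrhy szzo
Hunk 6: at line 1 remove [kgk,onuj,rof] add [teou,nqg] -> 9 lines: tnsuo teou nqg asxdm xbmcx bjp rczpv zrhy szzo
Final line count: 9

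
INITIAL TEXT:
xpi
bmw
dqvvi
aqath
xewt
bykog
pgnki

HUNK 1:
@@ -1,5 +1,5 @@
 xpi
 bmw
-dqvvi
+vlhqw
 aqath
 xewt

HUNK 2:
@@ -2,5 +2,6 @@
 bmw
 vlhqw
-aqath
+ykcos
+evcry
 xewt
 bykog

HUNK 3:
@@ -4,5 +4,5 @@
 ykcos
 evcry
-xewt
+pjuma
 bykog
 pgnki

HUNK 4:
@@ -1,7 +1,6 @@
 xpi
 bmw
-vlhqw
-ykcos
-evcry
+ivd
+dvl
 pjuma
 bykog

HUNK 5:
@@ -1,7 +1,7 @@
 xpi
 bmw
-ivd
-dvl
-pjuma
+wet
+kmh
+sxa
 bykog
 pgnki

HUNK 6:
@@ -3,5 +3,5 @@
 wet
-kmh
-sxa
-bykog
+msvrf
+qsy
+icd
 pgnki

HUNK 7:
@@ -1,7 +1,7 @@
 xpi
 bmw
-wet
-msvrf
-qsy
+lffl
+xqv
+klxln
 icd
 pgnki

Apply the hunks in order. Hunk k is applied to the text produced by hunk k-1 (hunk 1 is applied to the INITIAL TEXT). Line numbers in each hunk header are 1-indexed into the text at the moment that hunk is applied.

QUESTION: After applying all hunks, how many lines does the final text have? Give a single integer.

Hunk 1: at line 1 remove [dqvvi] add [vlhqw] -> 7 lines: xpi bmw vlhqw aqath xewt bykog pgnki
Hunk 2: at line 2 remove [aqath] add [ykcos,evcry] -> 8 lines: xpi bmw vlhqw ykcos evcry xewt bykog pgnki
Hunk 3: at line 4 remove [xewt] add [pjuma] -> 8 lines: xpi bmw vlhqw ykcos evcry pjuma bykog pgnki
Hunk 4: at line 1 remove [vlhqw,ykcos,evcry] add [ivd,dvl] -> 7 lines: xpi bmw ivd dvl pjuma bykog pgnki
Hunk 5: at line 1 remove [ivd,dvl,pjuma] add [wet,kmh,sxa] -> 7 lines: xpi bmw wet kmh sxa bykog pgnki
Hunk 6: at line 3 remove [kmh,sxa,bykog] add [msvrf,qsy,icd] -> 7 lines: xpi bmw wet msvrf qsy icd pgnki
Hunk 7: at line 1 remove [wet,msvrf,qsy] add [lffl,xqv,klxln] -> 7 lines: xpi bmw lffl xqv klxln icd pgnki
Final line count: 7

Answer: 7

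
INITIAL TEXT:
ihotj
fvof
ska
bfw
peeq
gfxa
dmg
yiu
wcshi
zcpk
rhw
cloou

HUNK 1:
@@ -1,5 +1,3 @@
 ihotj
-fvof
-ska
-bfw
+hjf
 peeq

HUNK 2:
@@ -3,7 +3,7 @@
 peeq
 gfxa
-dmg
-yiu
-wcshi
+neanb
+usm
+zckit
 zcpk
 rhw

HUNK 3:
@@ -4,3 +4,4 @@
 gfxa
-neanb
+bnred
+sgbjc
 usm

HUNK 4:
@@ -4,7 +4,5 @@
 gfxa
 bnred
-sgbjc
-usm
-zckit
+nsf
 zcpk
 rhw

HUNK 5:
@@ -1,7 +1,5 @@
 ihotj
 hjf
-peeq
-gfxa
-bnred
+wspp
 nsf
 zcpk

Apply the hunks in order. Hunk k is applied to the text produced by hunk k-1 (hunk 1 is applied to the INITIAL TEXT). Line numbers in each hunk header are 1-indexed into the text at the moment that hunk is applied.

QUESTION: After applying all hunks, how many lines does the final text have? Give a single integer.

Answer: 7

Derivation:
Hunk 1: at line 1 remove [fvof,ska,bfw] add [hjf] -> 10 lines: ihotj hjf peeq gfxa dmg yiu wcshi zcpk rhw cloou
Hunk 2: at line 3 remove [dmg,yiu,wcshi] add [neanb,usm,zckit] -> 10 lines: ihotj hjf peeq gfxa neanb usm zckit zcpk rhw cloou
Hunk 3: at line 4 remove [neanb] add [bnred,sgbjc] -> 11 lines: ihotj hjf peeq gfxa bnred sgbjc usm zckit zcpk rhw cloou
Hunk 4: at line 4 remove [sgbjc,usm,zckit] add [nsf] -> 9 lines: ihotj hjf peeq gfxa bnred nsf zcpk rhw cloou
Hunk 5: at line 1 remove [peeq,gfxa,bnred] add [wspp] -> 7 lines: ihotj hjf wspp nsf zcpk rhw cloou
Final line count: 7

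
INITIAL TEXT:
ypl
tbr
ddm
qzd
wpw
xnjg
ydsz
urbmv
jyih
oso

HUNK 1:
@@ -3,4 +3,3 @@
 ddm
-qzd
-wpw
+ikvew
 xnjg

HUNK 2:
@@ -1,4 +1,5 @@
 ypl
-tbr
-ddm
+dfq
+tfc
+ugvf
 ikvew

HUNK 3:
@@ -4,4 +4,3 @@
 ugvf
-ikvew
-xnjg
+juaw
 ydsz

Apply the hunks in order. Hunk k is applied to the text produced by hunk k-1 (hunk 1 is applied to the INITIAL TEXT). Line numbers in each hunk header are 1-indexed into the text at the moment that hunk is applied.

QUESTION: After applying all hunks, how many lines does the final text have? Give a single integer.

Hunk 1: at line 3 remove [qzd,wpw] add [ikvew] -> 9 lines: ypl tbr ddm ikvew xnjg ydsz urbmv jyih oso
Hunk 2: at line 1 remove [tbr,ddm] add [dfq,tfc,ugvf] -> 10 lines: ypl dfq tfc ugvf ikvew xnjg ydsz urbmv jyih oso
Hunk 3: at line 4 remove [ikvew,xnjg] add [juaw] -> 9 lines: ypl dfq tfc ugvf juaw ydsz urbmv jyih oso
Final line count: 9

Answer: 9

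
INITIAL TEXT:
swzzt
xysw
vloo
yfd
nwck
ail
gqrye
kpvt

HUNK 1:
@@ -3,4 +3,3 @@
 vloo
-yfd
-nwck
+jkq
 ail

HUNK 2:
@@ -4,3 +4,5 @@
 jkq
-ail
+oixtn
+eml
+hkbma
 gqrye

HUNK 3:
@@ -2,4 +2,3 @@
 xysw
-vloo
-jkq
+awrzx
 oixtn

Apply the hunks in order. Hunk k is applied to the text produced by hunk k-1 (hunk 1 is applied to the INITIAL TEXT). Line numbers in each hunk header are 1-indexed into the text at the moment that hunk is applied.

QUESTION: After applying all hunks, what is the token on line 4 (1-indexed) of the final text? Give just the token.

Hunk 1: at line 3 remove [yfd,nwck] add [jkq] -> 7 lines: swzzt xysw vloo jkq ail gqrye kpvt
Hunk 2: at line 4 remove [ail] add [oixtn,eml,hkbma] -> 9 lines: swzzt xysw vloo jkq oixtn eml hkbma gqrye kpvt
Hunk 3: at line 2 remove [vloo,jkq] add [awrzx] -> 8 lines: swzzt xysw awrzx oixtn eml hkbma gqrye kpvt
Final line 4: oixtn

Answer: oixtn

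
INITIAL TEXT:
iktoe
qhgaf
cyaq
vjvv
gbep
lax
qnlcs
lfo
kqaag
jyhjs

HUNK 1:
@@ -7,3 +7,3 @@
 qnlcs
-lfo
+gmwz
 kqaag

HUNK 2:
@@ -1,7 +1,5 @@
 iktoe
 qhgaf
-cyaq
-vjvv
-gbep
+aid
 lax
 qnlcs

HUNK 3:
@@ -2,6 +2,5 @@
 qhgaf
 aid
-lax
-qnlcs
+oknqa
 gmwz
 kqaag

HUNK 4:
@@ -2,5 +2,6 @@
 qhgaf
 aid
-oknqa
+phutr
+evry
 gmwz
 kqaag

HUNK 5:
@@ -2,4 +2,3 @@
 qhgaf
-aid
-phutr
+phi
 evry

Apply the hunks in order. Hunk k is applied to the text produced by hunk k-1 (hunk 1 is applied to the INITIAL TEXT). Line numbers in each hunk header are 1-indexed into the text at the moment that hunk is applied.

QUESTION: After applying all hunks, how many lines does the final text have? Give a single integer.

Hunk 1: at line 7 remove [lfo] add [gmwz] -> 10 lines: iktoe qhgaf cyaq vjvv gbep lax qnlcs gmwz kqaag jyhjs
Hunk 2: at line 1 remove [cyaq,vjvv,gbep] add [aid] -> 8 lines: iktoe qhgaf aid lax qnlcs gmwz kqaag jyhjs
Hunk 3: at line 2 remove [lax,qnlcs] add [oknqa] -> 7 lines: iktoe qhgaf aid oknqa gmwz kqaag jyhjs
Hunk 4: at line 2 remove [oknqa] add [phutr,evry] -> 8 lines: iktoe qhgaf aid phutr evry gmwz kqaag jyhjs
Hunk 5: at line 2 remove [aid,phutr] add [phi] -> 7 lines: iktoe qhgaf phi evry gmwz kqaag jyhjs
Final line count: 7

Answer: 7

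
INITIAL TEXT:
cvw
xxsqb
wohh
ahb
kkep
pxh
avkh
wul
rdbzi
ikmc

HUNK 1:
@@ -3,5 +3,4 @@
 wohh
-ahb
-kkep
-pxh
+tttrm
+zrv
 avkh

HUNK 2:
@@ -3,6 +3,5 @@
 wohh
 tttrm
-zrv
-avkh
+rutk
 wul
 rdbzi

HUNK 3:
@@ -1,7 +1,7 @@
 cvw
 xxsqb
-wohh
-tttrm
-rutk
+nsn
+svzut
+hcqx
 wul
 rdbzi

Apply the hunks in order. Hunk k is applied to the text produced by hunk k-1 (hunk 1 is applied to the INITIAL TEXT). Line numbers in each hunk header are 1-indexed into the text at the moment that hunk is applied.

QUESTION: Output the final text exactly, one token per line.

Answer: cvw
xxsqb
nsn
svzut
hcqx
wul
rdbzi
ikmc

Derivation:
Hunk 1: at line 3 remove [ahb,kkep,pxh] add [tttrm,zrv] -> 9 lines: cvw xxsqb wohh tttrm zrv avkh wul rdbzi ikmc
Hunk 2: at line 3 remove [zrv,avkh] add [rutk] -> 8 lines: cvw xxsqb wohh tttrm rutk wul rdbzi ikmc
Hunk 3: at line 1 remove [wohh,tttrm,rutk] add [nsn,svzut,hcqx] -> 8 lines: cvw xxsqb nsn svzut hcqx wul rdbzi ikmc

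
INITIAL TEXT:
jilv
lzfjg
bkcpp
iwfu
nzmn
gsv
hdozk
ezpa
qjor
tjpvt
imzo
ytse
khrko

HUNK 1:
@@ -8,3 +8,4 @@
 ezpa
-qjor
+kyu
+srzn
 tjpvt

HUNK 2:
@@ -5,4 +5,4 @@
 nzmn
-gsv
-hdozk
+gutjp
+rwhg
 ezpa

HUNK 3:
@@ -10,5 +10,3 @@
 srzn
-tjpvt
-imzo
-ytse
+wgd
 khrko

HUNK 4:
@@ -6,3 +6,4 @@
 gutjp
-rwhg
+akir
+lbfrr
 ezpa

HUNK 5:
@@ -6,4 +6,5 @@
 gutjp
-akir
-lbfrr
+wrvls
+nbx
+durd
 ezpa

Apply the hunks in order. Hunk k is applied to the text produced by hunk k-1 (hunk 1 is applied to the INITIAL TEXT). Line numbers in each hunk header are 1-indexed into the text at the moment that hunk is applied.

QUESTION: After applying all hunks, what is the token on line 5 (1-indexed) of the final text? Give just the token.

Answer: nzmn

Derivation:
Hunk 1: at line 8 remove [qjor] add [kyu,srzn] -> 14 lines: jilv lzfjg bkcpp iwfu nzmn gsv hdozk ezpa kyu srzn tjpvt imzo ytse khrko
Hunk 2: at line 5 remove [gsv,hdozk] add [gutjp,rwhg] -> 14 lines: jilv lzfjg bkcpp iwfu nzmn gutjp rwhg ezpa kyu srzn tjpvt imzo ytse khrko
Hunk 3: at line 10 remove [tjpvt,imzo,ytse] add [wgd] -> 12 lines: jilv lzfjg bkcpp iwfu nzmn gutjp rwhg ezpa kyu srzn wgd khrko
Hunk 4: at line 6 remove [rwhg] add [akir,lbfrr] -> 13 lines: jilv lzfjg bkcpp iwfu nzmn gutjp akir lbfrr ezpa kyu srzn wgd khrko
Hunk 5: at line 6 remove [akir,lbfrr] add [wrvls,nbx,durd] -> 14 lines: jilv lzfjg bkcpp iwfu nzmn gutjp wrvls nbx durd ezpa kyu srzn wgd khrko
Final line 5: nzmn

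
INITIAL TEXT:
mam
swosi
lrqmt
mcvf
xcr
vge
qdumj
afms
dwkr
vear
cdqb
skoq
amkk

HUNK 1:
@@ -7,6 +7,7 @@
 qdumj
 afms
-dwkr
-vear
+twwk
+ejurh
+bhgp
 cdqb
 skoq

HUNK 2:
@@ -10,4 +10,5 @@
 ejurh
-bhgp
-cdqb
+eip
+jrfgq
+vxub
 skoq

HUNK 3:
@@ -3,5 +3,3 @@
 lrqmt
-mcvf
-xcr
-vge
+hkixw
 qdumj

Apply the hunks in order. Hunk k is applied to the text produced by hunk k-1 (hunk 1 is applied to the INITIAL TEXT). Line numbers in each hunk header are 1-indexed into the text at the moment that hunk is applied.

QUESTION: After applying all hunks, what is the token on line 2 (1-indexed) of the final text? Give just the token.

Hunk 1: at line 7 remove [dwkr,vear] add [twwk,ejurh,bhgp] -> 14 lines: mam swosi lrqmt mcvf xcr vge qdumj afms twwk ejurh bhgp cdqb skoq amkk
Hunk 2: at line 10 remove [bhgp,cdqb] add [eip,jrfgq,vxub] -> 15 lines: mam swosi lrqmt mcvf xcr vge qdumj afms twwk ejurh eip jrfgq vxub skoq amkk
Hunk 3: at line 3 remove [mcvf,xcr,vge] add [hkixw] -> 13 lines: mam swosi lrqmt hkixw qdumj afms twwk ejurh eip jrfgq vxub skoq amkk
Final line 2: swosi

Answer: swosi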